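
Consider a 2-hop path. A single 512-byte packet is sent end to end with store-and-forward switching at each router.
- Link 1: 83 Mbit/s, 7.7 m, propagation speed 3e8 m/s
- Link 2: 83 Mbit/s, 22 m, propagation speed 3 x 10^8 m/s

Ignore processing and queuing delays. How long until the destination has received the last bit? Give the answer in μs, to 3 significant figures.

L = 512 × 8 = 4096 bits.
Transmission delay per hop = L/R = 4096/83000000 = 49.3494 μs; 2 hops → 98.6988 μs.
Propagation delays (d/s per hop): 0.0256667, 0.0733333 μs; sum = 0.099 μs.
End-to-end = 98.8 μs.

98.8 μs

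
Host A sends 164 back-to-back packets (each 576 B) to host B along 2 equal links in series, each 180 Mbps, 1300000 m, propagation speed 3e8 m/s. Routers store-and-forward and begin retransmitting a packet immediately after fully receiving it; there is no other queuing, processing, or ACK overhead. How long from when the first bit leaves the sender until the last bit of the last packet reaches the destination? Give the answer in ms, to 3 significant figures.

12.9 ms

Per-hop transmission t_tx = L/R = 4608/180000000 = 0.0256 ms.
Per-hop propagation t_prop = 1300000/300000000 = 4.33333 ms.
Pipeline fill: first packet needs 2·t_tx to clear all hops; remaining 163 packets each add one t_tx.
Total = (2+164-1)·t_tx + 2·t_prop = 165·0.0256 + 2·4.33333 = 12.9 ms.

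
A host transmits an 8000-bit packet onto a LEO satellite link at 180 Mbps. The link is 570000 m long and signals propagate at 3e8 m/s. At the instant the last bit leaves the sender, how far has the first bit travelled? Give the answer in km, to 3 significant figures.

t_tx = L/R = 8000/180000000 = 4.44444e-05 s.
Distance = s × t_tx = 300000000 × 4.44444e-05 = 13.3 km.

13.3 km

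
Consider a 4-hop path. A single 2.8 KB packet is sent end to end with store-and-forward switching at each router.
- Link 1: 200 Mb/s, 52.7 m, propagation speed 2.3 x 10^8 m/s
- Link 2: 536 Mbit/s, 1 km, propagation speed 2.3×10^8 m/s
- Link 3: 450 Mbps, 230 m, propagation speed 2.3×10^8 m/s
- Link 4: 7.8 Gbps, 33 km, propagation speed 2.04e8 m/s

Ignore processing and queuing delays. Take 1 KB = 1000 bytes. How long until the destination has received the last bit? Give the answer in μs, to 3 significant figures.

L = 22400 bits.
Transmission delays (L/R per hop): 112, 41.791, 49.7778, 2.87179 μs; sum = 206.441 μs.
Propagation delays (d/s per hop): 0.22913, 4.34783, 1, 161.765 μs; sum = 167.342 μs.
End-to-end = 374 μs.

374 μs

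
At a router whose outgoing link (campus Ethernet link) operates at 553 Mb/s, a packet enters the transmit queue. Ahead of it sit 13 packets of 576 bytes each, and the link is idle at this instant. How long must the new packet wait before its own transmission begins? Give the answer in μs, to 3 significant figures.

Each queued packet: L/R = 4608/553000000 = 8.33273 μs.
13 queued → 108.325 μs.
Queuing delay = 108 μs.

108 μs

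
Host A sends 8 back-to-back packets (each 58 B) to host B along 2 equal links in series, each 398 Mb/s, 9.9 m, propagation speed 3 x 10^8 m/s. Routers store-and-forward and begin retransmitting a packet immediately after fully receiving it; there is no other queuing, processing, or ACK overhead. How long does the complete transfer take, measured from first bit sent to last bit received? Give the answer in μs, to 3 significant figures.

10.6 μs

Per-hop transmission t_tx = L/R = 464/398000000 = 1.16583 μs.
Per-hop propagation t_prop = 9.9/300000000 = 0.033 μs.
Pipeline fill: first packet needs 2·t_tx to clear all hops; remaining 7 packets each add one t_tx.
Total = (2+8-1)·t_tx + 2·t_prop = 9·1.16583 + 2·0.033 = 10.6 μs.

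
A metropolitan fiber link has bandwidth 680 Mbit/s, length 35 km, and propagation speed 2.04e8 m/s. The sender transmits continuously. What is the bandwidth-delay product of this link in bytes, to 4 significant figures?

14580 bytes

Propagation delay = 35000 / 204000000 = 0.000171569 s.
BDP = R × t_prop = 680000000 × 0.000171569 = 116667 bits.
In bytes: 116667/8 = 14580 bytes.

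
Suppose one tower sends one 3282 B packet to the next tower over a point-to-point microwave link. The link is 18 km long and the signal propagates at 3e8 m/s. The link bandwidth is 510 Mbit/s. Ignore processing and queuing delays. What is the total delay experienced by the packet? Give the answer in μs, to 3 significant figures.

111 μs

L = 3282 × 8 = 26256 bits.
Transmission delay = L/R = 26256 / 510000000 = 51.4824 μs.
Propagation delay = d/s = 18000 m / 300000000 m/s = 60 μs.
Total = 111 μs.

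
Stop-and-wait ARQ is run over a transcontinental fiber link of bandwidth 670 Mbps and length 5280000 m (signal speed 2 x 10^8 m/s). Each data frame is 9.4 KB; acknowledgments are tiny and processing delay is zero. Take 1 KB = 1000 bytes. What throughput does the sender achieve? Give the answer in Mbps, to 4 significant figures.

1.421 Mbps

t_tx = L/R = 75200/670000000 = 0.000112239 s.
t_prop = 5280000/200000000 = 0.0264 s; RTT = 0.0528 s.
Cycle = t_tx + RTT = 0.0529122 s.
Throughput = L / cycle = 75200 / 0.0529122 = 1.421 Mbps.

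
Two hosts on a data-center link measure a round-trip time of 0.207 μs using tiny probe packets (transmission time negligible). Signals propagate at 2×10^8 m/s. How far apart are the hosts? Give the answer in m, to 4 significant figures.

One-way propagation = RTT/2 = 0.1035 μs.
d = s × t = 200000000 × 1.035e-07 = 20.70 m.

20.70 m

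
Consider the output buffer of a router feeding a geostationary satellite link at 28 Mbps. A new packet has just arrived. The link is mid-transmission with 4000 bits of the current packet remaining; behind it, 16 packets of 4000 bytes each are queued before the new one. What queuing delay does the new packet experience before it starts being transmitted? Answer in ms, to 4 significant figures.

18.43 ms

Each queued packet: L/R = 32000/28000000 = 1.14286 ms.
16 queued → 18.2857 ms.
Plus remaining 4000 bits of current packet: 0.142857 ms.
Queuing delay = 18.43 ms.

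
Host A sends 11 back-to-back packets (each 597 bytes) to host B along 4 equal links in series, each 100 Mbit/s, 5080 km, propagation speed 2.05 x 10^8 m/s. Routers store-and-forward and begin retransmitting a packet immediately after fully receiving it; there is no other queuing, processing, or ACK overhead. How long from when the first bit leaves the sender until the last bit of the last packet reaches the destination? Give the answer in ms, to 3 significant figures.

Per-hop transmission t_tx = L/R = 4776/100000000 = 0.04776 ms.
Per-hop propagation t_prop = 5080000/2.05e+08 = 24.7805 ms.
Pipeline fill: first packet needs 4·t_tx to clear all hops; remaining 10 packets each add one t_tx.
Total = (4+11-1)·t_tx + 4·t_prop = 14·0.04776 + 4·24.7805 = 99.8 ms.

99.8 ms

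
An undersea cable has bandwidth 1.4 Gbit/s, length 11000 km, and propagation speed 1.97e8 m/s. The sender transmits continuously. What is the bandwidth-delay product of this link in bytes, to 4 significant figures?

Propagation delay = 11000000 / 197000000 = 0.0558376 s.
BDP = R × t_prop = 1400000000 × 0.0558376 = 78172600 bits.
In bytes: 78172600/8 = 9772000 bytes.

9772000 bytes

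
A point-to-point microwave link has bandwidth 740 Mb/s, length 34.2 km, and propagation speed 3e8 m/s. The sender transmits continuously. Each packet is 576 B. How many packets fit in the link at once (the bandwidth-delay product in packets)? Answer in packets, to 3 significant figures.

Propagation delay = 34200 / 300000000 = 0.000114 s.
BDP = R × t_prop = 740000000 × 0.000114 = 84360 bits.
In packets of 4608 bits: 18.3 packets.

18.3 packets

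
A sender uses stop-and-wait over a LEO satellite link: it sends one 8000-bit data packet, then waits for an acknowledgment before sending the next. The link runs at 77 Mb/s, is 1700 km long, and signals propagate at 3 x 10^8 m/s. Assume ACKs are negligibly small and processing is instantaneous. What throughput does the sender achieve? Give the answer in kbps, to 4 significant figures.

699.5 kbps

t_tx = L/R = 8000/77000000 = 0.000103896 s.
t_prop = 1700000/300000000 = 0.00566667 s; RTT = 0.0113333 s.
Cycle = t_tx + RTT = 0.0114372 s.
Throughput = L / cycle = 8000 / 0.0114372 = 699.5 kbps.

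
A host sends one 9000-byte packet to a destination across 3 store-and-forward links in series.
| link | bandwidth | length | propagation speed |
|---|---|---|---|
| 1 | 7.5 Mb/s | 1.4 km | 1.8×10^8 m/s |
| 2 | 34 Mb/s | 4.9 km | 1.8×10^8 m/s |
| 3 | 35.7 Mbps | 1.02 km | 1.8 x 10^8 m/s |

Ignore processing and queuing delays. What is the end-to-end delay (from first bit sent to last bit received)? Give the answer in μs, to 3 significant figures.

13800 μs

L = 9000 × 8 = 72000 bits.
Transmission delays (L/R per hop): 9600, 2117.65, 2016.81 μs; sum = 13734.5 μs.
Propagation delays (d/s per hop): 7.77778, 27.2222, 5.66667 μs; sum = 40.6667 μs.
End-to-end = 13800 μs.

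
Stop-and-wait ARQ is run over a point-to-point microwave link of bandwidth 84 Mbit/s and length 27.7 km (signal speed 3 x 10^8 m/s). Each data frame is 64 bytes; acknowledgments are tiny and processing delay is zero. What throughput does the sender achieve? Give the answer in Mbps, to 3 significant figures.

2.68 Mbps

t_tx = L/R = 512/84000000 = 6.09524e-06 s.
t_prop = 27700/300000000 = 9.23333e-05 s; RTT = 0.000184667 s.
Cycle = t_tx + RTT = 0.000190762 s.
Throughput = L / cycle = 512 / 0.000190762 = 2.68 Mbps.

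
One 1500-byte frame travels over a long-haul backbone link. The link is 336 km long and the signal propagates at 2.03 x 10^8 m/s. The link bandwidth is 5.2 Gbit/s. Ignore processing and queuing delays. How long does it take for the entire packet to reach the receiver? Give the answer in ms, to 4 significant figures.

L = 1500 × 8 = 12000 bits.
Transmission delay = L/R = 12000 / 5200000000 = 0.00230769 ms.
Propagation delay = d/s = 336000 m / 2.03e+08 m/s = 1.65517 ms.
Total = 1.657 ms.

1.657 ms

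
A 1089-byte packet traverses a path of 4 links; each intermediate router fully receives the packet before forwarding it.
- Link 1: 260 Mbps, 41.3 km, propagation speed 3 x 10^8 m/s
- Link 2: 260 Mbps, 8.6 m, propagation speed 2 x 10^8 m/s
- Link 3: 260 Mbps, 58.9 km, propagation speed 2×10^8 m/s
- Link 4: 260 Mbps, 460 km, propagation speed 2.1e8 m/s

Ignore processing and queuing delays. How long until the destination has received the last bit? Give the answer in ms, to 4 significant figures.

L = 1089 × 8 = 8712 bits.
Transmission delay per hop = L/R = 8712/260000000 = 0.0335077 ms; 4 hops → 0.134031 ms.
Propagation delays (d/s per hop): 0.137667, 4.3e-05, 0.2945, 2.19048 ms; sum = 2.62269 ms.
End-to-end = 2.757 ms.

2.757 ms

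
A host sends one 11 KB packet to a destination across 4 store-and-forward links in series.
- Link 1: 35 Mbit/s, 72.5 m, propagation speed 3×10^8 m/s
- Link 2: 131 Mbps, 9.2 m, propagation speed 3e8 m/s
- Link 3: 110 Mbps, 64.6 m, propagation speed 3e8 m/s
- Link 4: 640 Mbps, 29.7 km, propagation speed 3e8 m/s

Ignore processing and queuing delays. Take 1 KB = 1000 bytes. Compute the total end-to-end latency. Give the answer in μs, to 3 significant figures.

L = 88000 bits.
Transmission delays (L/R per hop): 2514.29, 671.756, 800, 137.5 μs; sum = 4123.54 μs.
Propagation delays (d/s per hop): 0.241667, 0.0306667, 0.215333, 99 μs; sum = 99.4877 μs.
End-to-end = 4220 μs.

4220 μs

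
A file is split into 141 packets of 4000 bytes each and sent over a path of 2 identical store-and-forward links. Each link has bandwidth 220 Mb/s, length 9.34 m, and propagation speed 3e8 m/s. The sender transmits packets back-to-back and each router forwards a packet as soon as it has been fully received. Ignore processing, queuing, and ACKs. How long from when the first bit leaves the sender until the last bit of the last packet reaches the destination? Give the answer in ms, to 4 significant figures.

Per-hop transmission t_tx = L/R = 32000/220000000 = 0.145455 ms.
Per-hop propagation t_prop = 9.34/300000000 = 3.11333e-05 ms.
Pipeline fill: first packet needs 2·t_tx to clear all hops; remaining 140 packets each add one t_tx.
Total = (2+141-1)·t_tx + 2·t_prop = 142·0.145455 + 2·3.11333e-05 = 20.65 ms.

20.65 ms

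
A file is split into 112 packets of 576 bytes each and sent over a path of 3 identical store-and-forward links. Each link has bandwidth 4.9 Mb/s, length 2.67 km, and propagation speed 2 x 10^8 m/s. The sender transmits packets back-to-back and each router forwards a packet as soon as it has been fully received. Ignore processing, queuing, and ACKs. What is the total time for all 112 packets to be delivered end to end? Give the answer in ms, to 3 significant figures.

107 ms

Per-hop transmission t_tx = L/R = 4608/4900000 = 0.940408 ms.
Per-hop propagation t_prop = 2670/200000000 = 0.01335 ms.
Pipeline fill: first packet needs 3·t_tx to clear all hops; remaining 111 packets each add one t_tx.
Total = (3+112-1)·t_tx + 3·t_prop = 114·0.940408 + 3·0.01335 = 107 ms.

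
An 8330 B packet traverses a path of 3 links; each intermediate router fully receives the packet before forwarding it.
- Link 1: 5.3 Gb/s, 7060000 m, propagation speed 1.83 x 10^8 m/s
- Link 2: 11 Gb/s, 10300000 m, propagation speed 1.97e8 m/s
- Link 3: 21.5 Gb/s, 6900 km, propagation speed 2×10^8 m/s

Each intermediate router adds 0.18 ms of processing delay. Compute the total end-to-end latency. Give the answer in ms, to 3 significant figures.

126 ms

L = 8330 × 8 = 66640 bits.
Transmission delays (L/R per hop): 0.0125736, 0.00605818, 0.00309953 ms; sum = 0.0217313 ms.
Propagation delays (d/s per hop): 38.5792, 52.2843, 34.5 ms; sum = 125.363 ms.
Processing at 2 router(s): 2 × 0.18 ms = 0.36 ms.
End-to-end = 126 ms.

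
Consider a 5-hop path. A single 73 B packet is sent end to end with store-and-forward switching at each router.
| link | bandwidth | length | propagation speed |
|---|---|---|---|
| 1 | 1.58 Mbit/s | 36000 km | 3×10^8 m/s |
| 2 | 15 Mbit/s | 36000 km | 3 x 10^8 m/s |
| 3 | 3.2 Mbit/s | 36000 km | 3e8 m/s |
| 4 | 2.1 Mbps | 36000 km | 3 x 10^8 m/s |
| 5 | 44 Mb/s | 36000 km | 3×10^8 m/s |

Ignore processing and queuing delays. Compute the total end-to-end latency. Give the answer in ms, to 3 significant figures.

L = 73 × 8 = 584 bits.
Transmission delays (L/R per hop): 0.36962, 0.0389333, 0.1825, 0.278095, 0.0132727 ms; sum = 0.882422 ms.
Propagation delays (d/s per hop): 120, 120, 120, 120, 120 ms; sum = 600 ms.
End-to-end = 601 ms.

601 ms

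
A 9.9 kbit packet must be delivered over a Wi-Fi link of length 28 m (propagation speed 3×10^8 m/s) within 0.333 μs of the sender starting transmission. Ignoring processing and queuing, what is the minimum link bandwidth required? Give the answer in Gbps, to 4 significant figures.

Propagation delay = 28 / 300000000 = 0.0933333 μs.
Transmission budget = 0.333 − 0.0933333 = 0.239667 μs.
R ≥ L / t_tx = 9900 bits / 2.39667e-07 s = 41.31 Gbps.

41.31 Gbps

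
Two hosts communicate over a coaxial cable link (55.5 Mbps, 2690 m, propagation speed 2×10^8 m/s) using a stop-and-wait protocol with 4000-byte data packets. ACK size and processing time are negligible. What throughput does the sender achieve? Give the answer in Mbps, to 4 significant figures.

t_tx = L/R = 32000/55500000 = 0.000576577 s.
t_prop = 2690/200000000 = 1.345e-05 s; RTT = 2.69e-05 s.
Cycle = t_tx + RTT = 0.000603477 s.
Throughput = L / cycle = 32000 / 0.000603477 = 53.03 Mbps.

53.03 Mbps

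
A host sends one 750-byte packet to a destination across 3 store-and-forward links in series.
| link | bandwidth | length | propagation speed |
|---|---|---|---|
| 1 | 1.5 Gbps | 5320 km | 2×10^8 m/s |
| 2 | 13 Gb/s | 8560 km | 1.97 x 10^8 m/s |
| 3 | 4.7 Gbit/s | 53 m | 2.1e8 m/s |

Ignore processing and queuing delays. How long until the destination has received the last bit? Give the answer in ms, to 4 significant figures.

70.06 ms

L = 750 × 8 = 6000 bits.
Transmission delays (L/R per hop): 0.004, 0.000461538, 0.0012766 ms; sum = 0.00573813 ms.
Propagation delays (d/s per hop): 26.6, 43.4518, 0.000252381 ms; sum = 70.052 ms.
End-to-end = 70.06 ms.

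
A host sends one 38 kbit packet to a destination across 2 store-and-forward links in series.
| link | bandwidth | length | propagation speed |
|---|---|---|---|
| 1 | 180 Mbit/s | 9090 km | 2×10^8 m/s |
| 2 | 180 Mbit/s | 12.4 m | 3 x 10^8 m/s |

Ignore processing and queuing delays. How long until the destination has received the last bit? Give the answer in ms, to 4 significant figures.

45.87 ms

L = 38000 bits.
Transmission delay per hop = L/R = 38000/180000000 = 0.211111 ms; 2 hops → 0.422222 ms.
Propagation delays (d/s per hop): 45.45, 4.13333e-05 ms; sum = 45.45 ms.
End-to-end = 45.87 ms.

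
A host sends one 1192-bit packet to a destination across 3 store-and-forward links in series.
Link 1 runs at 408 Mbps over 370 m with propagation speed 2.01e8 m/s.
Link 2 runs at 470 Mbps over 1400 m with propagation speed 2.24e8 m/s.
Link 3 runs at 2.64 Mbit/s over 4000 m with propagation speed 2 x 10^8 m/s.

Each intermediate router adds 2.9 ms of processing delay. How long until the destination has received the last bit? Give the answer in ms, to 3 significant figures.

Transmission delays (L/R per hop): 0.00292157, 0.00253617, 0.451515 ms; sum = 0.456973 ms.
Propagation delays (d/s per hop): 0.0018408, 0.00625, 0.02 ms; sum = 0.0280908 ms.
Processing at 2 router(s): 2 × 2.9 ms = 5.8 ms.
End-to-end = 6.29 ms.

6.29 ms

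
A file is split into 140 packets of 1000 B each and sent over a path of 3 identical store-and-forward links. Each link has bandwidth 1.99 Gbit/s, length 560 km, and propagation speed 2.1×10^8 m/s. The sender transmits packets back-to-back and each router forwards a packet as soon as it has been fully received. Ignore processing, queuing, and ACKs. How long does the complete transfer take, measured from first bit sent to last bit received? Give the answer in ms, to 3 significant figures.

8.57 ms

Per-hop transmission t_tx = L/R = 8000/1990000000 = 0.0040201 ms.
Per-hop propagation t_prop = 560000/210000000 = 2.66667 ms.
Pipeline fill: first packet needs 3·t_tx to clear all hops; remaining 139 packets each add one t_tx.
Total = (3+140-1)·t_tx + 3·t_prop = 142·0.0040201 + 3·2.66667 = 8.57 ms.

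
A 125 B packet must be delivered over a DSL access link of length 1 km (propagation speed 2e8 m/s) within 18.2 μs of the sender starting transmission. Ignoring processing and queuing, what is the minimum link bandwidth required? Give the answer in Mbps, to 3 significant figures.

75.8 Mbps

L = 1000 bits.
Propagation delay = 1000 / 200000000 = 5 μs.
Transmission budget = 18.2 − 5 = 13.2 μs.
R ≥ L / t_tx = 1000 bits / 1.32e-05 s = 75.8 Mbps.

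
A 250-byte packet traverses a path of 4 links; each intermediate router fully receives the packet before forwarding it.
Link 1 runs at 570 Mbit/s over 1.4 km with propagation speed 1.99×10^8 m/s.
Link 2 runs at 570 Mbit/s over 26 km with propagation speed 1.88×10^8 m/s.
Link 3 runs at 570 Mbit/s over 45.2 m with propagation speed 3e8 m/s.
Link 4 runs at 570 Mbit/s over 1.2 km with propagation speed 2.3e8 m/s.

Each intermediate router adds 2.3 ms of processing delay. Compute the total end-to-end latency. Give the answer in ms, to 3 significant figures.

L = 250 × 8 = 2000 bits.
Transmission delay per hop = L/R = 2000/570000000 = 0.00350877 ms; 4 hops → 0.0140351 ms.
Propagation delays (d/s per hop): 0.00703518, 0.138298, 0.000150667, 0.00521739 ms; sum = 0.150701 ms.
Processing at 3 router(s): 3 × 2.3 ms = 6.9 ms.
End-to-end = 7.06 ms.

7.06 ms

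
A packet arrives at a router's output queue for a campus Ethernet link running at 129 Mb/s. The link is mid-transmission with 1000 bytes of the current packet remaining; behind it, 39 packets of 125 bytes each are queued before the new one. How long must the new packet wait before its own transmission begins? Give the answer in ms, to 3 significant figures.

Each queued packet: L/R = 1000/129000000 = 0.00775194 ms.
39 queued → 0.302326 ms.
Plus remaining 8000 bits of current packet: 0.0620155 ms.
Queuing delay = 0.364 ms.

0.364 ms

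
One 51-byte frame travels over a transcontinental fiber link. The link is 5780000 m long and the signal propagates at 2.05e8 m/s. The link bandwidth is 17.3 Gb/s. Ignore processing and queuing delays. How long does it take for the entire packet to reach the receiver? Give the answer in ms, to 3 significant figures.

L = 51 × 8 = 408 bits.
Transmission delay = L/R = 408 / 17300000000 = 2.35838e-05 ms.
Propagation delay = d/s = 5780000 m / 2.05e+08 m/s = 28.1951 ms.
Total = 28.2 ms.

28.2 ms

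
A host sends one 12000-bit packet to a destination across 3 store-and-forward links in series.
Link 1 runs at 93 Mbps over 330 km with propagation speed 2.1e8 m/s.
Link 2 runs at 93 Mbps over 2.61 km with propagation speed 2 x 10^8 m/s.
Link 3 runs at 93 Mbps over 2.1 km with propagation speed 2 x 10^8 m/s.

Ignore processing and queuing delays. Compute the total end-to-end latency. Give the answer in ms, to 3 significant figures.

Transmission delay per hop = L/R = 12000/93000000 = 0.129032 ms; 3 hops → 0.387097 ms.
Propagation delays (d/s per hop): 1.57143, 0.01305, 0.0105 ms; sum = 1.59498 ms.
End-to-end = 1.98 ms.

1.98 ms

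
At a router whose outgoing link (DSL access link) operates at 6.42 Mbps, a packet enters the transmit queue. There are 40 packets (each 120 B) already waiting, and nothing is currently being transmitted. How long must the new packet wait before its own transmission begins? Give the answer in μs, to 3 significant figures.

5980 μs

Each queued packet: L/R = 960/6420000 = 149.533 μs.
40 queued → 5981.31 μs.
Queuing delay = 5980 μs.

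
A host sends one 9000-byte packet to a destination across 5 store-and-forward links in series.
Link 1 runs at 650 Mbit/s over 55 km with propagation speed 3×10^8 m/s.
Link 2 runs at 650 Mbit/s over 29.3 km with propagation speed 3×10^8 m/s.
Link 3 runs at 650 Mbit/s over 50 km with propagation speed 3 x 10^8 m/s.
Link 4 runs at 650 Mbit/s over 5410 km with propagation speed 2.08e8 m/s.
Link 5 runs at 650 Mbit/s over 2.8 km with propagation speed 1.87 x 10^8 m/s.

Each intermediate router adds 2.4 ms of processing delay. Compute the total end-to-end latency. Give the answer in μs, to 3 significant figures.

36600 μs

L = 9000 × 8 = 72000 bits.
Transmission delay per hop = L/R = 72000/650000000 = 110.769 μs; 5 hops → 553.846 μs.
Propagation delays (d/s per hop): 183.333, 97.6667, 166.667, 26009.6, 14.9733 μs; sum = 26472.3 μs.
Processing at 4 router(s): 4 × 2.4 ms = 9600 μs.
End-to-end = 36600 μs.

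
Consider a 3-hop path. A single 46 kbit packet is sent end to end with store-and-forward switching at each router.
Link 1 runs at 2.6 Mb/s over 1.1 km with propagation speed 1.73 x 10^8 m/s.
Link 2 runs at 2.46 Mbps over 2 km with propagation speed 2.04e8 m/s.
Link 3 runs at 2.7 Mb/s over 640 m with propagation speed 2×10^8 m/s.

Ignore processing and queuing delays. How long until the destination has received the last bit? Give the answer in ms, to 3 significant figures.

53.4 ms

L = 46000 bits.
Transmission delays (L/R per hop): 17.6923, 18.6992, 17.037 ms; sum = 53.4285 ms.
Propagation delays (d/s per hop): 0.00635838, 0.00980392, 0.0032 ms; sum = 0.0193623 ms.
End-to-end = 53.4 ms.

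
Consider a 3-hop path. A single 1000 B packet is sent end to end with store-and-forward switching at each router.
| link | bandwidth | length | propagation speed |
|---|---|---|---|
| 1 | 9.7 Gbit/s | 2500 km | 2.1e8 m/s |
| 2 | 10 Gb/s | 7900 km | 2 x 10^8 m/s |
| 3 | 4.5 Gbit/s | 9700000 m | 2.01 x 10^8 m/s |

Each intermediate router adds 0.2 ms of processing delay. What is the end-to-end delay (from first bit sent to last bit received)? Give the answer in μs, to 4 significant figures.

L = 1000 × 8 = 8000 bits.
Transmission delays (L/R per hop): 0.824742, 0.8, 1.77778 μs; sum = 3.40252 μs.
Propagation delays (d/s per hop): 11904.8, 39500, 48258.7 μs; sum = 99663.5 μs.
Processing at 2 router(s): 2 × 0.2 ms = 400 μs.
End-to-end = 100100 μs.

100100 μs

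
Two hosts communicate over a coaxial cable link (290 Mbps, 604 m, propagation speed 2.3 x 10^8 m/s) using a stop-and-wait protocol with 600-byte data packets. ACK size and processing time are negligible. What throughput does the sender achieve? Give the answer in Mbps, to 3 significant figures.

220 Mbps

t_tx = L/R = 4800/290000000 = 1.65517e-05 s.
t_prop = 604/2.3e+08 = 2.62609e-06 s; RTT = 5.25217e-06 s.
Cycle = t_tx + RTT = 2.18039e-05 s.
Throughput = L / cycle = 4800 / 2.18039e-05 = 220 Mbps.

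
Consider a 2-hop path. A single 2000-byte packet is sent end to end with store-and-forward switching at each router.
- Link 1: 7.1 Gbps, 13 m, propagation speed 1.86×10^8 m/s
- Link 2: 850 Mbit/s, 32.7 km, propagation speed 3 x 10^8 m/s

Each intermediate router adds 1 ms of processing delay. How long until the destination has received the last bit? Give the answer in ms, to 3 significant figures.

L = 2000 × 8 = 16000 bits.
Transmission delays (L/R per hop): 0.00225352, 0.0188235 ms; sum = 0.0210771 ms.
Propagation delays (d/s per hop): 6.98925e-05, 0.109 ms; sum = 0.10907 ms.
Processing at 1 router(s): 1 × 1 ms = 1 ms.
End-to-end = 1.13 ms.

1.13 ms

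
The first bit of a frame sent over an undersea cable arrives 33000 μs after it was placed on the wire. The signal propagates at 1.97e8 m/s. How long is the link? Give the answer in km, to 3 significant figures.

6500 km

d = s × t_prop = 197000000 × 0.033 = 6500 km.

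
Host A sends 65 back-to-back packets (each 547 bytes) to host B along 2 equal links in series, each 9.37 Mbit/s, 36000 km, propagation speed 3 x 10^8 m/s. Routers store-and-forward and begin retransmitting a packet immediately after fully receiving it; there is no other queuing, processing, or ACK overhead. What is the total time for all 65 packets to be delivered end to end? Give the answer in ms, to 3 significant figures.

Per-hop transmission t_tx = L/R = 4376/9370000 = 0.467022 ms.
Per-hop propagation t_prop = 36000000/300000000 = 120 ms.
Pipeline fill: first packet needs 2·t_tx to clear all hops; remaining 64 packets each add one t_tx.
Total = (2+65-1)·t_tx + 2·t_prop = 66·0.467022 + 2·120 = 271 ms.

271 ms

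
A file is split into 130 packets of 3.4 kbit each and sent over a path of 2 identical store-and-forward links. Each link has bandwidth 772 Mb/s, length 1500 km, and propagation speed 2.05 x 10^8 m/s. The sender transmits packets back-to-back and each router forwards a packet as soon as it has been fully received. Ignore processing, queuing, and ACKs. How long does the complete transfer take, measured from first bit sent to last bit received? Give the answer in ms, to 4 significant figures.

15.21 ms

Per-hop transmission t_tx = L/R = 3400/772000000 = 0.00440415 ms.
Per-hop propagation t_prop = 1500000/2.05e+08 = 7.31707 ms.
Pipeline fill: first packet needs 2·t_tx to clear all hops; remaining 129 packets each add one t_tx.
Total = (2+130-1)·t_tx + 2·t_prop = 131·0.00440415 + 2·7.31707 = 15.21 ms.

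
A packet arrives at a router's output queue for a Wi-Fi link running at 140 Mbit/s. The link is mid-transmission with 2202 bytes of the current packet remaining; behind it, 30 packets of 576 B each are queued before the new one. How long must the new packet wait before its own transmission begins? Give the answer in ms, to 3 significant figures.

Each queued packet: L/R = 4608/140000000 = 0.0329143 ms.
30 queued → 0.987429 ms.
Plus remaining 17616 bits of current packet: 0.125829 ms.
Queuing delay = 1.11 ms.

1.11 ms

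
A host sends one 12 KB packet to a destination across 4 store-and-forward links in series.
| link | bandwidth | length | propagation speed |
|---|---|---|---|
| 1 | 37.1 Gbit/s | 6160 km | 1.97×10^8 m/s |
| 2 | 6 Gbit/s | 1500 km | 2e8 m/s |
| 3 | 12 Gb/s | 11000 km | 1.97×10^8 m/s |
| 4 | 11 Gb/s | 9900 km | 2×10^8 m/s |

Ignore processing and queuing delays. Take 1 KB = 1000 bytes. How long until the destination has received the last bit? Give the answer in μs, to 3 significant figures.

L = 96000 bits.
Transmission delays (L/R per hop): 2.5876, 16, 8, 8.72727 μs; sum = 35.3149 μs.
Propagation delays (d/s per hop): 31269, 7500, 55837.6, 49500 μs; sum = 144107 μs.
End-to-end = 144000 μs.

144000 μs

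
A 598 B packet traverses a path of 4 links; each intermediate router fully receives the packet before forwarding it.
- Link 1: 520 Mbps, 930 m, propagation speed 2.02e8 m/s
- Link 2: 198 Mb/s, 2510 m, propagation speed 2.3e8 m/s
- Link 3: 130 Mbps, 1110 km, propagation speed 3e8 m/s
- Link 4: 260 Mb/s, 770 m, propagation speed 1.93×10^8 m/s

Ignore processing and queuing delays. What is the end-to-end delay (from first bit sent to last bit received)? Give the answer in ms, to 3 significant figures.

3.81 ms

L = 598 × 8 = 4784 bits.
Transmission delays (L/R per hop): 0.0092, 0.0241616, 0.0368, 0.0184 ms; sum = 0.0885616 ms.
Propagation delays (d/s per hop): 0.00460396, 0.010913, 3.7, 0.00398964 ms; sum = 3.71951 ms.
End-to-end = 3.81 ms.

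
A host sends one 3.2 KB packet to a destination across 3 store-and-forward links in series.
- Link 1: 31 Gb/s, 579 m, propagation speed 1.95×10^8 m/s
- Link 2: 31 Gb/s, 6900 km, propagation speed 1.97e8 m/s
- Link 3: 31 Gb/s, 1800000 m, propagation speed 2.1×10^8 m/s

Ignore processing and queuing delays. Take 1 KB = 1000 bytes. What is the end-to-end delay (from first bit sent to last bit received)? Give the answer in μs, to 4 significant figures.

L = 25600 bits.
Transmission delay per hop = L/R = 25600/31000000000 = 0.825806 μs; 3 hops → 2.47742 μs.
Propagation delays (d/s per hop): 2.96923, 35025.4, 8571.43 μs; sum = 43599.8 μs.
End-to-end = 43600 μs.

43600 μs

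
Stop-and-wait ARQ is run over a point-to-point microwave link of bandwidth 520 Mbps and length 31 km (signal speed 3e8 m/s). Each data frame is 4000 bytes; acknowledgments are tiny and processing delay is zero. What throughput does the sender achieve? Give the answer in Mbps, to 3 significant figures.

119 Mbps

t_tx = L/R = 32000/520000000 = 6.15385e-05 s.
t_prop = 31000/300000000 = 0.000103333 s; RTT = 0.000206667 s.
Cycle = t_tx + RTT = 0.000268205 s.
Throughput = L / cycle = 32000 / 0.000268205 = 119 Mbps.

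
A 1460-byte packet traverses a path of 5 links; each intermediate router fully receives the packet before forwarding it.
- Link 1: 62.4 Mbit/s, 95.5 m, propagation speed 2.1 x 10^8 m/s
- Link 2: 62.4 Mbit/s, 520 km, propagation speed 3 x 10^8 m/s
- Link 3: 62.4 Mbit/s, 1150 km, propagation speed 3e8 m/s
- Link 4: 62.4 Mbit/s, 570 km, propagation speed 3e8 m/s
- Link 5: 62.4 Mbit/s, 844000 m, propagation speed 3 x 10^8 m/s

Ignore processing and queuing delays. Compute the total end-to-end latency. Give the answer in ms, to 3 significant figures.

L = 1460 × 8 = 11680 bits.
Transmission delay per hop = L/R = 11680/62400000 = 0.187179 ms; 5 hops → 0.935897 ms.
Propagation delays (d/s per hop): 0.000454762, 1.73333, 3.83333, 1.9, 2.81333 ms; sum = 10.2805 ms.
End-to-end = 11.2 ms.

11.2 ms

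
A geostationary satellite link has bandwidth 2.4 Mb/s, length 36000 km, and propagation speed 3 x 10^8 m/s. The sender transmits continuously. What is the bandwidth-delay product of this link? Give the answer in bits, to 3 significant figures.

Propagation delay = 36000000 / 300000000 = 0.12 s.
BDP = R × t_prop = 2400000 × 0.12 = 288000 bits.

288000 bits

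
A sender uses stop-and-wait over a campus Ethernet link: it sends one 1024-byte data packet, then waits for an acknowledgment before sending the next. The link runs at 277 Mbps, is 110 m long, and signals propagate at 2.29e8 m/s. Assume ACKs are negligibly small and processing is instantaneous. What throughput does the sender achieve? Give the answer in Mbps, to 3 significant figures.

268 Mbps

t_tx = L/R = 8192/277000000 = 2.9574e-05 s.
t_prop = 110/229000000 = 4.80349e-07 s; RTT = 9.60699e-07 s.
Cycle = t_tx + RTT = 3.05347e-05 s.
Throughput = L / cycle = 8192 / 3.05347e-05 = 268 Mbps.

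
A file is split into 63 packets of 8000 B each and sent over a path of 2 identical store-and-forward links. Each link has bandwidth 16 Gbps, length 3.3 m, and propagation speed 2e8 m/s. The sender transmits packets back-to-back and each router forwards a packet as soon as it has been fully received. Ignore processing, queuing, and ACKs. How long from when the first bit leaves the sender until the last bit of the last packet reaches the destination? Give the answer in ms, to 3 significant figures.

0.256 ms

Per-hop transmission t_tx = L/R = 64000/16000000000 = 0.004 ms.
Per-hop propagation t_prop = 3.3/200000000 = 1.65e-05 ms.
Pipeline fill: first packet needs 2·t_tx to clear all hops; remaining 62 packets each add one t_tx.
Total = (2+63-1)·t_tx + 2·t_prop = 64·0.004 + 2·1.65e-05 = 0.256 ms.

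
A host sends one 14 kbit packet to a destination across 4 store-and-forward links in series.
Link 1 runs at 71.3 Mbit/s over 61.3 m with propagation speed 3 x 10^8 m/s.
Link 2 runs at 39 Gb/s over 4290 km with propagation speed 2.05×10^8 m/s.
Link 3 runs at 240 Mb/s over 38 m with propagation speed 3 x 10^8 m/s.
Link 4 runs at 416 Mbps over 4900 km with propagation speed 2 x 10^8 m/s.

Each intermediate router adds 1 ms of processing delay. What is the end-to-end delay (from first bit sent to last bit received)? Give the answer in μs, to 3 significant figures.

48700 μs

L = 14000 bits.
Transmission delays (L/R per hop): 196.353, 0.358974, 58.3333, 33.6538 μs; sum = 288.7 μs.
Propagation delays (d/s per hop): 0.204333, 20926.8, 0.126667, 24500 μs; sum = 45427.2 μs.
Processing at 3 router(s): 3 × 1 ms = 3000 μs.
End-to-end = 48700 μs.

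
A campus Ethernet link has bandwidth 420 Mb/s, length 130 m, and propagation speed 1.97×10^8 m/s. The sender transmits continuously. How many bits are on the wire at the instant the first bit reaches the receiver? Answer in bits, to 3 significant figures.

Propagation delay = 130 / 197000000 = 6.59898e-07 s.
BDP = R × t_prop = 420000000 × 6.59898e-07 = 277.157 bits.

277 bits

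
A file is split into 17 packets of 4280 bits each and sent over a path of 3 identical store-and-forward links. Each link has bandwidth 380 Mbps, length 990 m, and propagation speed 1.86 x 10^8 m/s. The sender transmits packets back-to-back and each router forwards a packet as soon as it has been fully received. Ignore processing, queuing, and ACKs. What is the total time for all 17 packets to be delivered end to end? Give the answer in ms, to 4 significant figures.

0.2300 ms

Per-hop transmission t_tx = L/R = 4280/380000000 = 0.0112632 ms.
Per-hop propagation t_prop = 990/186000000 = 0.00532258 ms.
Pipeline fill: first packet needs 3·t_tx to clear all hops; remaining 16 packets each add one t_tx.
Total = (3+17-1)·t_tx + 3·t_prop = 19·0.0112632 + 3·0.00532258 = 0.2300 ms.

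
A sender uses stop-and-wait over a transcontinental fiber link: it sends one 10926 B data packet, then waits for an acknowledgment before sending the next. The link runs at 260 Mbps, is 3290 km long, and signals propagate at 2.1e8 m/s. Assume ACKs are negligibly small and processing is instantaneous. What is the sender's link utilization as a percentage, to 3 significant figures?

t_tx = L/R = 87408/260000000 = 0.000336185 s.
t_prop = 3290000/210000000 = 0.0156667 s; RTT = 0.0313333 s.
Cycle = t_tx + RTT = 0.0316695 s.
Utilization = t_tx / cycle = 0.000336185/0.0316695 = 1.06 %.

1.06 %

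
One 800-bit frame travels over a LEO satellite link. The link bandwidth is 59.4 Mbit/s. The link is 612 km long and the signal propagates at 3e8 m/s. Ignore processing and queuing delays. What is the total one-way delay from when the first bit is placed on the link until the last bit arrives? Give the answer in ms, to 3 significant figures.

2.05 ms

Transmission delay = L/R = 800 / 59400000 = 0.013468 ms.
Propagation delay = d/s = 612000 m / 300000000 m/s = 2.04 ms.
Total = 2.05 ms.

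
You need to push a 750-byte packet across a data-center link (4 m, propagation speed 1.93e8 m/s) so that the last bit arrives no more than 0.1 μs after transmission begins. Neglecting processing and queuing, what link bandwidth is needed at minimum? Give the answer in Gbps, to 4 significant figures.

L = 6000 bits.
Propagation delay = 4 / 193000000 = 0.0207254 μs.
Transmission budget = 0.1 − 0.0207254 = 0.0792746 μs.
R ≥ L / t_tx = 6000 bits / 7.92746e-08 s = 75.69 Gbps.

75.69 Gbps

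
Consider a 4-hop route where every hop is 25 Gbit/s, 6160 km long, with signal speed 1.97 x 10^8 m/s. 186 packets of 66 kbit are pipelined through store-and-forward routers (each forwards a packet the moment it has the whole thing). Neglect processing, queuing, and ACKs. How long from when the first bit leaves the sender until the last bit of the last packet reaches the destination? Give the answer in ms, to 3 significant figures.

Per-hop transmission t_tx = L/R = 66000/25000000000 = 0.00264 ms.
Per-hop propagation t_prop = 6160000/197000000 = 31.269 ms.
Pipeline fill: first packet needs 4·t_tx to clear all hops; remaining 185 packets each add one t_tx.
Total = (4+186-1)·t_tx + 4·t_prop = 189·0.00264 + 4·31.269 = 126 ms.

126 ms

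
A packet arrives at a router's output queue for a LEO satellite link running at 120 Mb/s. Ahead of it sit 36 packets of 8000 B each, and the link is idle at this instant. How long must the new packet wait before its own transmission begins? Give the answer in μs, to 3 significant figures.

19200 μs

Each queued packet: L/R = 64000/120000000 = 533.333 μs.
36 queued → 19200 μs.
Queuing delay = 19200 μs.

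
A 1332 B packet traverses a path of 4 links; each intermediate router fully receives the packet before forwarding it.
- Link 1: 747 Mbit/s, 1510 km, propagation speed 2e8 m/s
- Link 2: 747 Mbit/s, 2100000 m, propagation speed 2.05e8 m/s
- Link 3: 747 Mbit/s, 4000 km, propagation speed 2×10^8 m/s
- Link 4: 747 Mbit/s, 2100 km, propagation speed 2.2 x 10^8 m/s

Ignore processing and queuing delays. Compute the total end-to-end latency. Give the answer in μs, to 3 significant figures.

L = 1332 × 8 = 10656 bits.
Transmission delay per hop = L/R = 10656/747000000 = 14.2651 μs; 4 hops → 57.0602 μs.
Propagation delays (d/s per hop): 7550, 10243.9, 20000, 9545.45 μs; sum = 47339.4 μs.
End-to-end = 47400 μs.

47400 μs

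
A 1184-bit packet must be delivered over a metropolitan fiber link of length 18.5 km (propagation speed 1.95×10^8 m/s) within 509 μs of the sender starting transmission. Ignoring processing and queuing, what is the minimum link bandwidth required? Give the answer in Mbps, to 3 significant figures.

Propagation delay = 18500 / 195000000 = 94.8718 μs.
Transmission budget = 509 − 94.8718 = 414.128 μs.
R ≥ L / t_tx = 1184 bits / 0.000414128 s = 2.86 Mbps.

2.86 Mbps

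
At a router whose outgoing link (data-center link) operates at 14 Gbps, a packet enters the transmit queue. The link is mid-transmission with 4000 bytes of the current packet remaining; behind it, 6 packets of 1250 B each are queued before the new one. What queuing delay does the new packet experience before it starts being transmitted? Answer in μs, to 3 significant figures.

6.57 μs

Each queued packet: L/R = 10000/14000000000 = 0.714286 μs.
6 queued → 4.28571 μs.
Plus remaining 32000 bits of current packet: 2.28571 μs.
Queuing delay = 6.57 μs.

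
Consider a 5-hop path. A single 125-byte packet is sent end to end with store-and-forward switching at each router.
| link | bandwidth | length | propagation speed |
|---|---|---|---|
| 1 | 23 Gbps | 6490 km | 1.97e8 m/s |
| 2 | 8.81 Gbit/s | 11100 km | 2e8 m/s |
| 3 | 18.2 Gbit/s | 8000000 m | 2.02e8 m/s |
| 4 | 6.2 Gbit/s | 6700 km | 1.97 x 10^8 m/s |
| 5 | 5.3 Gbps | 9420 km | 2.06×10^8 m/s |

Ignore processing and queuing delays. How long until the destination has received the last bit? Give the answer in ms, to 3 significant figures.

208 ms

L = 125 × 8 = 1000 bits.
Transmission delays (L/R per hop): 4.34783e-05, 0.000113507, 5.49451e-05, 0.00016129, 0.000188679 ms; sum = 0.0005619 ms.
Propagation delays (d/s per hop): 32.9442, 55.5, 39.604, 34.0102, 45.7282 ms; sum = 207.786 ms.
End-to-end = 208 ms.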